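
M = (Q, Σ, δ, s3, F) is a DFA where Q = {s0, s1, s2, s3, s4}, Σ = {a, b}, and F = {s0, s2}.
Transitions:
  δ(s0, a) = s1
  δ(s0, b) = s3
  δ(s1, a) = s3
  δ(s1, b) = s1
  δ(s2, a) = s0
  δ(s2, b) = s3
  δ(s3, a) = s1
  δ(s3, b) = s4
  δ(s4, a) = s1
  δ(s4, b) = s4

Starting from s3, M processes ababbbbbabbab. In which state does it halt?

s3 --a--> s1
s1 --b--> s1
s1 --a--> s3
s3 --b--> s4
s4 --b--> s4
s4 --b--> s4
s4 --b--> s4
s4 --b--> s4
s4 --a--> s1
s1 --b--> s1
s1 --b--> s1
s1 --a--> s3
s3 --b--> s4

s4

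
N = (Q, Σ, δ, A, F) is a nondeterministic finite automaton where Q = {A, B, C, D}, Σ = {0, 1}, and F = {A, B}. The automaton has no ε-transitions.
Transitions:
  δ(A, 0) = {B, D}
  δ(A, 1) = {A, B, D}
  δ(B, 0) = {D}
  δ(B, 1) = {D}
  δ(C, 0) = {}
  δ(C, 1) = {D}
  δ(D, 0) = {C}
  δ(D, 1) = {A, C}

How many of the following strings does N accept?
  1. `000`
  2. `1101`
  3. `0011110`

2

`000`: rejected
`1101`: accepted
`0011110`: accepted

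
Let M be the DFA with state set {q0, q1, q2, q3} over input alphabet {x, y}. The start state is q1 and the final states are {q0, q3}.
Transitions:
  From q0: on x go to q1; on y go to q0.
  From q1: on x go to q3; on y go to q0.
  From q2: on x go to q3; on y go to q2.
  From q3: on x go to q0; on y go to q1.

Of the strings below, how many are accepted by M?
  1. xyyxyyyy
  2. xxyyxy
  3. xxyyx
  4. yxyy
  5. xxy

xyyxyyyy: accepted
xxyyxy: accepted
xxyyx: rejected
yxyy: accepted
xxy: accepted

4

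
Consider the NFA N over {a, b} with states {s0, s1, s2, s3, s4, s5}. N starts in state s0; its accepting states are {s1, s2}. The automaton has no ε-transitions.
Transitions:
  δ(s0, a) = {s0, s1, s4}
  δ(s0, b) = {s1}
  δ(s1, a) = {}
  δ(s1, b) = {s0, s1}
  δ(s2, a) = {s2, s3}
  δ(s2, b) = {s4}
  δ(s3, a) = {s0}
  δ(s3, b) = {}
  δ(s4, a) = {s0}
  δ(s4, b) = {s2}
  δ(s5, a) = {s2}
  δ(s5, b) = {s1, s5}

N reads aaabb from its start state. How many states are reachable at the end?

3

Start: {s0}
read a: {s0, s1, s4}
read a: {s0, s1, s4}
read a: {s0, s1, s4}
read b: {s0, s1, s2}
read b: {s0, s1, s4}
Final reachable set {s0, s1, s4} has 3 states.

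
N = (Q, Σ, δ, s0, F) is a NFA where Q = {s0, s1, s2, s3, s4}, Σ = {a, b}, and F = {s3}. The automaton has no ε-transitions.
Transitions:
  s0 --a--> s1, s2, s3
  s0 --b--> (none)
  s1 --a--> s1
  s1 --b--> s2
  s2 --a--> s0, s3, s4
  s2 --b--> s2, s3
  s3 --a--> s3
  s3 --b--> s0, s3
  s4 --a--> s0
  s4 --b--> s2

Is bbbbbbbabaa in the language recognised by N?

Start: {s0}
read b: {}
The reachable set is empty and stays empty for the remaining 10 symbols.
Reachable ∩ accepting = {} — empty.

rejected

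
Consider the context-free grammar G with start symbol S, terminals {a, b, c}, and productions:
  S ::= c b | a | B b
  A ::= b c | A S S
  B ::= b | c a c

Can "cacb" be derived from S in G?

yes

S ⇒ Bb ⇒ cacb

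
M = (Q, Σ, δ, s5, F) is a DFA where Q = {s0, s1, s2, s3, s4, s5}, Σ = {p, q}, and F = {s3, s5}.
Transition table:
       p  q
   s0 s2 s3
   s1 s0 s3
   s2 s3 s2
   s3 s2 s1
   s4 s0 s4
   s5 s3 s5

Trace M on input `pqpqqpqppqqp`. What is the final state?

s2

s5 --p--> s3
s3 --q--> s1
s1 --p--> s0
s0 --q--> s3
s3 --q--> s1
s1 --p--> s0
s0 --q--> s3
s3 --p--> s2
s2 --p--> s3
s3 --q--> s1
s1 --q--> s3
s3 --p--> s2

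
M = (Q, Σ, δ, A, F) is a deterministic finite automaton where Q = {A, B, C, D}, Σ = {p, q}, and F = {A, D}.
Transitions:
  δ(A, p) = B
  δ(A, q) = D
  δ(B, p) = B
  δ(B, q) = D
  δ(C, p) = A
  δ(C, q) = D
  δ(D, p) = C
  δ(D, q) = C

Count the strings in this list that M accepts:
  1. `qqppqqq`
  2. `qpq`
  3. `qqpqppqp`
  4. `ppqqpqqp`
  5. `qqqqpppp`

`qqppqqq`: accepted
`qpq`: accepted
`qqpqppqp`: rejected
`ppqqpqqp`: accepted
`qqqqpppp`: rejected

3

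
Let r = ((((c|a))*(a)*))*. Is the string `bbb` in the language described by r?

bbb cannot be split into zero or more pieces each matching (((c|a))*(a)*).

no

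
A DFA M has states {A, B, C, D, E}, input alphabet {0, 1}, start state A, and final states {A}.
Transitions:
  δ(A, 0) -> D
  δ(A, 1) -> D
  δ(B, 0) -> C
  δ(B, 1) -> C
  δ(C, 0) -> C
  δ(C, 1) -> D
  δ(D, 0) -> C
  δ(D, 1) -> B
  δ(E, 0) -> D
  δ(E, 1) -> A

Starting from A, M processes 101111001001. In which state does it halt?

D

A --1--> D
D --0--> C
C --1--> D
D --1--> B
B --1--> C
C --1--> D
D --0--> C
C --0--> C
C --1--> D
D --0--> C
C --0--> C
C --1--> D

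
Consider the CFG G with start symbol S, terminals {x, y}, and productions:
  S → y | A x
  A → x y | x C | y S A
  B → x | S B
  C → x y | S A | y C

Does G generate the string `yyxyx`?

yes

S ⇒ Ax ⇒ ySAx ⇒ yyAx ⇒ yyxyx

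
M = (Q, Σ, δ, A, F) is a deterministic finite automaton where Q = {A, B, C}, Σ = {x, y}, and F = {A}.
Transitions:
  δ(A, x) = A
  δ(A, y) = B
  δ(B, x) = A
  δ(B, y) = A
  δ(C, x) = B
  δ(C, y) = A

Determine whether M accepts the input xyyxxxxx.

accepted

A --x--> A
A --y--> B
B --y--> A
A --x--> A
A --x--> A
A --x--> A
A --x--> A
A --x--> A
End in state A, which is an accepting state.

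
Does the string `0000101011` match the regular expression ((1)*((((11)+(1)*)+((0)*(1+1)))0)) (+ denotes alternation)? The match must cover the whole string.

No split of 0000101011 into u·v has (1)* matching u and ((((11)+(1)*)+((0)*(1+1)))0) matching v.

no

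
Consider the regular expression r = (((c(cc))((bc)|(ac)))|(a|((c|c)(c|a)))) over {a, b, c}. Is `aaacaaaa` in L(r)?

no

Neither ((c(cc))((bc)|(ac))) nor (a|((c|c)(c|a))) matches aaacaaaa.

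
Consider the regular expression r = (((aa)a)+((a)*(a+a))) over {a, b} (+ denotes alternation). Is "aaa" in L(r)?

The left alternative ((aa)a) matches aaa.

yes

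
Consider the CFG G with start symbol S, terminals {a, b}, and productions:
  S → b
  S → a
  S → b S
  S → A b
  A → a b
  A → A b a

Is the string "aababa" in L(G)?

no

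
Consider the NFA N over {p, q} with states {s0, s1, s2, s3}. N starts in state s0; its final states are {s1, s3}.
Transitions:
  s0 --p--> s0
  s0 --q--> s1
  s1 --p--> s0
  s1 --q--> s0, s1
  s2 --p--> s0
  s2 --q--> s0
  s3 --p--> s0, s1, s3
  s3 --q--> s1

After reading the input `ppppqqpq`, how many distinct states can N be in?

Start: {s0}
read p: {s0}
read p: {s0}
read p: {s0}
read p: {s0}
read q: {s1}
read q: {s0, s1}
read p: {s0}
read q: {s1}
Final reachable set {s1} has 1 state.

1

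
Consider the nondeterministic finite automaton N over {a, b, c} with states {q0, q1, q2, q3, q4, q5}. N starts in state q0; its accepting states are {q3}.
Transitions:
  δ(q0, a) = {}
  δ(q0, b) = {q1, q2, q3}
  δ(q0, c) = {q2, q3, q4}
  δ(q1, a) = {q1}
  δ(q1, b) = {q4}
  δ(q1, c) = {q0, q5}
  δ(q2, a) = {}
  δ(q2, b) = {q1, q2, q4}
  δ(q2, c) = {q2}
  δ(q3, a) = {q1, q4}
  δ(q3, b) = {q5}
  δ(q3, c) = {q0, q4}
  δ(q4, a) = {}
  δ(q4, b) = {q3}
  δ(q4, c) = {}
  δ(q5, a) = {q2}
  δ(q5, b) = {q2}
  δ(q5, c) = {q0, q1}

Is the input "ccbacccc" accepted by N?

Start: {q0}
read c: {q2, q3, q4}
read c: {q0, q2, q4}
read b: {q1, q2, q3, q4}
read a: {q1, q4}
read c: {q0, q5}
read c: {q0, q1, q2, q3, q4}
read c: {q0, q2, q3, q4, q5}
read c: {q0, q1, q2, q3, q4}
Reachable ∩ accepting = {q3} — nonempty.

accepted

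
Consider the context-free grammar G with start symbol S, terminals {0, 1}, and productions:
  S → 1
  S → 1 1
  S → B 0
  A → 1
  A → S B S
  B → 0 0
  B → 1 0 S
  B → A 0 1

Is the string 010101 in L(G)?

no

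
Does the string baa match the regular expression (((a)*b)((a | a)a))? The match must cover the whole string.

yes

Split as b·aa: ((a)*b) matches b and ((a|a)a) matches aa.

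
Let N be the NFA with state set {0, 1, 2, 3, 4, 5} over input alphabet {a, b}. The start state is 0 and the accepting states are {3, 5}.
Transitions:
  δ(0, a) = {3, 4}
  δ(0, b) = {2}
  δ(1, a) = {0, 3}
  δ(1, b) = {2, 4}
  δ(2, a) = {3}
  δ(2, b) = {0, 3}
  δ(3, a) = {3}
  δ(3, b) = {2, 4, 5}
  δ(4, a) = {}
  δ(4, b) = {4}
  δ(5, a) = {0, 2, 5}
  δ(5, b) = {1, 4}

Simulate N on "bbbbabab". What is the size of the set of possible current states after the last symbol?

Start: {0}
read b: {2}
read b: {0, 3}
read b: {2, 4, 5}
read b: {0, 1, 3, 4}
read a: {0, 3, 4}
read b: {2, 4, 5}
read a: {0, 2, 3, 5}
read b: {0, 1, 2, 3, 4, 5}
Final reachable set {0, 1, 2, 3, 4, 5} has 6 states.

6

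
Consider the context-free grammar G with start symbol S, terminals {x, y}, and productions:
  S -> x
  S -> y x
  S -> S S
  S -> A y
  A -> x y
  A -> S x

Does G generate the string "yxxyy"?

S ⇒ SS ⇒ yxS ⇒ yxAy ⇒ yxxyy

yes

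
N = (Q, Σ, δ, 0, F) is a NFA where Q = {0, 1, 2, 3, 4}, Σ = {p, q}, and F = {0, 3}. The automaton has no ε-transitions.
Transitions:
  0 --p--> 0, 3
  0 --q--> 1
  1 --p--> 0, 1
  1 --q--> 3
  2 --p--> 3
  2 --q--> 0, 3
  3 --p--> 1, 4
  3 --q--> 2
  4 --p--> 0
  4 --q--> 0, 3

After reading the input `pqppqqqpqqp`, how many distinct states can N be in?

Start: {0}
read p: {0, 3}
read q: {1, 2}
read p: {0, 1, 3}
read p: {0, 1, 3, 4}
read q: {0, 1, 2, 3}
read q: {0, 1, 2, 3}
read q: {0, 1, 2, 3}
read p: {0, 1, 3, 4}
read q: {0, 1, 2, 3}
read q: {0, 1, 2, 3}
read p: {0, 1, 3, 4}
Final reachable set {0, 1, 3, 4} has 4 states.

4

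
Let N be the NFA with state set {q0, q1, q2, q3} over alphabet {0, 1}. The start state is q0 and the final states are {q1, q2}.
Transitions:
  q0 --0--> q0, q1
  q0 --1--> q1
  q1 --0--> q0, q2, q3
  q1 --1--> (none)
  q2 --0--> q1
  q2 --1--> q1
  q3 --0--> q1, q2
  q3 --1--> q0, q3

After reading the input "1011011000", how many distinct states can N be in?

4

Start: {q0}
read 1: {q1}
read 0: {q0, q2, q3}
read 1: {q0, q1, q3}
read 1: {q0, q1, q3}
read 0: {q0, q1, q2, q3}
read 1: {q0, q1, q3}
read 1: {q0, q1, q3}
read 0: {q0, q1, q2, q3}
read 0: {q0, q1, q2, q3}
read 0: {q0, q1, q2, q3}
Final reachable set {q0, q1, q2, q3} has 4 states.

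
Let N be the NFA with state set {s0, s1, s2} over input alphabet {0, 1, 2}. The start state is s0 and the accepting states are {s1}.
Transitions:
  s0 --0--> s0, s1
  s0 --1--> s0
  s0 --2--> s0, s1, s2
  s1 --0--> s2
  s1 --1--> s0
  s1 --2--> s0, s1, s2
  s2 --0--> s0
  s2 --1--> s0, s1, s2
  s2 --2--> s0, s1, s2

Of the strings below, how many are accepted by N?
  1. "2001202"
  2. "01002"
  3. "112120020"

"2001202": accepted
"01002": accepted
"112120020": accepted

3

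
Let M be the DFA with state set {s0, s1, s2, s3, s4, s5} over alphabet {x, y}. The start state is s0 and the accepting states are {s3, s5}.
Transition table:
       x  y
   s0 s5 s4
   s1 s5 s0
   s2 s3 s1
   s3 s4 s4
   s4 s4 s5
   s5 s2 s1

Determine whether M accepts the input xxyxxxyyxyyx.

accepted

s0 --x--> s5
s5 --x--> s2
s2 --y--> s1
s1 --x--> s5
s5 --x--> s2
s2 --x--> s3
s3 --y--> s4
s4 --y--> s5
s5 --x--> s2
s2 --y--> s1
s1 --y--> s0
s0 --x--> s5
End in state s5, which is an accepting state.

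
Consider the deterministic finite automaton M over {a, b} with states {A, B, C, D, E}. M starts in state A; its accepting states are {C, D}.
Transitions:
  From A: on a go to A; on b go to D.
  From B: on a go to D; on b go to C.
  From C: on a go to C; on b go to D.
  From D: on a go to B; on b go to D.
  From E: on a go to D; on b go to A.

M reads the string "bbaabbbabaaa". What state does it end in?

C

A --b--> D
D --b--> D
D --a--> B
B --a--> D
D --b--> D
D --b--> D
D --b--> D
D --a--> B
B --b--> C
C --a--> C
C --a--> C
C --a--> C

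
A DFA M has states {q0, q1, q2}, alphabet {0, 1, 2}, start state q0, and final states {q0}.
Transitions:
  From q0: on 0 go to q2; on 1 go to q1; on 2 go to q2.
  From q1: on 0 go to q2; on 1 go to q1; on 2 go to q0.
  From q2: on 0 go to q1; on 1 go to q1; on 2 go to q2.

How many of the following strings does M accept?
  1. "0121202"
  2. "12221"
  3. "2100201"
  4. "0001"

0

"0121202": rejected
"12221": rejected
"2100201": rejected
"0001": rejected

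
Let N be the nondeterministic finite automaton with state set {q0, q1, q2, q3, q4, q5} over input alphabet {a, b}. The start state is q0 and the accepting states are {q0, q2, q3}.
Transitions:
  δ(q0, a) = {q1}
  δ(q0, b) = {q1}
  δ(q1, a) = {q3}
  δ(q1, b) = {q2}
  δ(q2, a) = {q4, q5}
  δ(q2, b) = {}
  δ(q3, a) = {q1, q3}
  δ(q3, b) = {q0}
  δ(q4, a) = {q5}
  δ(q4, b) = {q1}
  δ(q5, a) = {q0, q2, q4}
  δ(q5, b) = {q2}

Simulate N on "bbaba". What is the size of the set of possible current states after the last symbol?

Start: {q0}
read b: {q1}
read b: {q2}
read a: {q4, q5}
read b: {q1, q2}
read a: {q3, q4, q5}
Final reachable set {q3, q4, q5} has 3 states.

3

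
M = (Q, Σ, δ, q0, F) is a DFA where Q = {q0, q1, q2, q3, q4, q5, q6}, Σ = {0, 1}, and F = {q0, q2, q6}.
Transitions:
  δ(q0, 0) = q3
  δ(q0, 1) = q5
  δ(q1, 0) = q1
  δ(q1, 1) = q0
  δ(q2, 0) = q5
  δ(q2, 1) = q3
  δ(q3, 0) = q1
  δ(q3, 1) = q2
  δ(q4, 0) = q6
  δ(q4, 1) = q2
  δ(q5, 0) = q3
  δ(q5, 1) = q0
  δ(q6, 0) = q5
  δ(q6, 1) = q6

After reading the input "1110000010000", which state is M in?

q0 --1--> q5
q5 --1--> q0
q0 --1--> q5
q5 --0--> q3
q3 --0--> q1
q1 --0--> q1
q1 --0--> q1
q1 --0--> q1
q1 --1--> q0
q0 --0--> q3
q3 --0--> q1
q1 --0--> q1
q1 --0--> q1

q1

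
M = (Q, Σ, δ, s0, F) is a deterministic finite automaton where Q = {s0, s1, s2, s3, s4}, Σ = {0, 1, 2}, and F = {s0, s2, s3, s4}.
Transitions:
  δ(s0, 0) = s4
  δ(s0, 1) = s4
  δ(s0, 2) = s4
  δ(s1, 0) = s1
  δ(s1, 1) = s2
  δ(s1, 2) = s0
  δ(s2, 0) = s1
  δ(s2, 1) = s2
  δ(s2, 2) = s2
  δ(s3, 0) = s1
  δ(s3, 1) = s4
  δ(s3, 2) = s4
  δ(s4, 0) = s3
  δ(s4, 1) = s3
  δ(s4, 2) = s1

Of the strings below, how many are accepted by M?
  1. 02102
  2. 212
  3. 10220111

3

02102: accepted
212: accepted
10220111: accepted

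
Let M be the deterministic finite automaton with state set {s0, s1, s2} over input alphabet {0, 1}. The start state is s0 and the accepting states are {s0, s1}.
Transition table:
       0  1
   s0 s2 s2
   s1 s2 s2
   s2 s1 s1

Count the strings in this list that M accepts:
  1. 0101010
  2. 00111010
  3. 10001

0101010: rejected
00111010: accepted
10001: rejected

1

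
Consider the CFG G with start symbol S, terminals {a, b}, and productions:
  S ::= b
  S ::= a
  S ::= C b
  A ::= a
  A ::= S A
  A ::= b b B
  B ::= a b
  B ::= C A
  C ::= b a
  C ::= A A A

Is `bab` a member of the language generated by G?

yes

S ⇒ Cb ⇒ bab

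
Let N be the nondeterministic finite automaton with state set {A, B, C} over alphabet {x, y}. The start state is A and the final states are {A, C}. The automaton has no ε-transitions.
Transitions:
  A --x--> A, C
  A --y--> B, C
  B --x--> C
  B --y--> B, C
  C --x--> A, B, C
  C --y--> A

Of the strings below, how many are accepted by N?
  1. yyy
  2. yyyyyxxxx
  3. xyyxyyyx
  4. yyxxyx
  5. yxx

yyy: accepted
yyyyyxxxx: accepted
xyyxyyyx: accepted
yyxxyx: accepted
yxx: accepted

5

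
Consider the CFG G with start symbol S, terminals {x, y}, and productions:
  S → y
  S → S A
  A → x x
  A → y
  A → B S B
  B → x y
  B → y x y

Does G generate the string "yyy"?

S ⇒ SA ⇒ SAA ⇒ yAA ⇒ yyA ⇒ yyy

yes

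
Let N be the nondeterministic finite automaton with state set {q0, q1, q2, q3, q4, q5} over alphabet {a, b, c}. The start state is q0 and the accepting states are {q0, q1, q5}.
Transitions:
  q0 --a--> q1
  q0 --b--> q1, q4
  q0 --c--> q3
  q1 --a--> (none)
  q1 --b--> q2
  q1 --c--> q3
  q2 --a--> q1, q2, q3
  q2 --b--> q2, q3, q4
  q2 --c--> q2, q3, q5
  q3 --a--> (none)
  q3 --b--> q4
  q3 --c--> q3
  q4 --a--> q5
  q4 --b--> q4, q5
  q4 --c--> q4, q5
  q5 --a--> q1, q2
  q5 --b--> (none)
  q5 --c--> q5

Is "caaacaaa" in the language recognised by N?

rejected

Start: {q0}
read c: {q3}
read a: {}
The reachable set is empty and stays empty for the remaining 6 symbols.
Reachable ∩ accepting = {} — empty.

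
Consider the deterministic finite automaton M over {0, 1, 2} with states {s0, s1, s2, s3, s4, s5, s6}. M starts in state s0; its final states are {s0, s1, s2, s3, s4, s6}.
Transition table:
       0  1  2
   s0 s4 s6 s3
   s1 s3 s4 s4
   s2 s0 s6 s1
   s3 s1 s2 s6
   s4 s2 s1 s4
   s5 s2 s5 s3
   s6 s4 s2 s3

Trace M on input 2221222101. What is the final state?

s2

s0 --2--> s3
s3 --2--> s6
s6 --2--> s3
s3 --1--> s2
s2 --2--> s1
s1 --2--> s4
s4 --2--> s4
s4 --1--> s1
s1 --0--> s3
s3 --1--> s2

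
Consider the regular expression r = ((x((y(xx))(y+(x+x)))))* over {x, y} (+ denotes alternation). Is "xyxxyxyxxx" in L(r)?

yes

Split into 2 pieces xyxxy · xyxxx; each matches (x((y(xx))(y+(x+x)))).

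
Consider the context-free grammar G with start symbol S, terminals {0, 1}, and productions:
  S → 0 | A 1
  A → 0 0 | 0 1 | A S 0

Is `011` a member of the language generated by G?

yes

S ⇒ A1 ⇒ 011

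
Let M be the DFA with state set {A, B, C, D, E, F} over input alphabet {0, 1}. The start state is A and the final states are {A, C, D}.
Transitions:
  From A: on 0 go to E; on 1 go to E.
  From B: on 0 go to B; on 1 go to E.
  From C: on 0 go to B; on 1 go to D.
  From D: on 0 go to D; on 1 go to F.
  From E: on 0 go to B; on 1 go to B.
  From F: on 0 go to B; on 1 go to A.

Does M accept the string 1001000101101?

A --1--> E
E --0--> B
B --0--> B
B --1--> E
E --0--> B
B --0--> B
B --0--> B
B --1--> E
E --0--> B
B --1--> E
E --1--> B
B --0--> B
B --1--> E
End in state E, which is not an accepting state.

rejected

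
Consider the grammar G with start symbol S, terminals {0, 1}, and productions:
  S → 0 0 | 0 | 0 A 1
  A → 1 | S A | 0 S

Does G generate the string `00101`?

no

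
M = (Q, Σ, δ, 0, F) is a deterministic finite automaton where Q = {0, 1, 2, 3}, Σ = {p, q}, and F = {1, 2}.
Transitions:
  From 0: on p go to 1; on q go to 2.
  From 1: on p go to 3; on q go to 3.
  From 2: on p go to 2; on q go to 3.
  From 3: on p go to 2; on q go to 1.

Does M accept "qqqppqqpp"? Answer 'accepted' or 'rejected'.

0 --q--> 2
2 --q--> 3
3 --q--> 1
1 --p--> 3
3 --p--> 2
2 --q--> 3
3 --q--> 1
1 --p--> 3
3 --p--> 2
End in state 2, which is an accepting state.

accepted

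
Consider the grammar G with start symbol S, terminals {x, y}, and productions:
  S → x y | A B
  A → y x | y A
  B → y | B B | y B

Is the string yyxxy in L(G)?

no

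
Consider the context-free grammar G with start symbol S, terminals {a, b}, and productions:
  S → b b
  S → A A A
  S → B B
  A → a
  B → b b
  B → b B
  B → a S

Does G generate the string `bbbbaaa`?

no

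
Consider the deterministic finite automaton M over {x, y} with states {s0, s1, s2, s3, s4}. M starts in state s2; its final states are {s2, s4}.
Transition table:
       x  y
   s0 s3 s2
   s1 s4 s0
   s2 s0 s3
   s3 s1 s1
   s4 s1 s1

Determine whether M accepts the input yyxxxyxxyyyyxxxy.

s2 --y--> s3
s3 --y--> s1
s1 --x--> s4
s4 --x--> s1
s1 --x--> s4
s4 --y--> s1
s1 --x--> s4
s4 --x--> s1
s1 --y--> s0
s0 --y--> s2
s2 --y--> s3
s3 --y--> s1
s1 --x--> s4
s4 --x--> s1
s1 --x--> s4
s4 --y--> s1
End in state s1, which is not an accepting state.

rejected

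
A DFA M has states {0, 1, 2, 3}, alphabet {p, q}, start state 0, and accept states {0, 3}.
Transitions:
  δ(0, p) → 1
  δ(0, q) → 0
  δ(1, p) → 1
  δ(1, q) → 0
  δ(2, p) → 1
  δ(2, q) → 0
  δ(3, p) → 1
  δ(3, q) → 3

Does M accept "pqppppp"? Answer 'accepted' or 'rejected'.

0 --p--> 1
1 --q--> 0
0 --p--> 1
1 --p--> 1
1 --p--> 1
1 --p--> 1
1 --p--> 1
End in state 1, which is not an accepting state.

rejected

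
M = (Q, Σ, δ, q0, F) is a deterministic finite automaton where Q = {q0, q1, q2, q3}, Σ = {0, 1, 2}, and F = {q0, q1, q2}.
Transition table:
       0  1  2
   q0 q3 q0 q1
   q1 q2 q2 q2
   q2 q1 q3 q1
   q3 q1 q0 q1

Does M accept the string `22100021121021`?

rejected

q0 --2--> q1
q1 --2--> q2
q2 --1--> q3
q3 --0--> q1
q1 --0--> q2
q2 --0--> q1
q1 --2--> q2
q2 --1--> q3
q3 --1--> q0
q0 --2--> q1
q1 --1--> q2
q2 --0--> q1
q1 --2--> q2
q2 --1--> q3
End in state q3, which is not an accepting state.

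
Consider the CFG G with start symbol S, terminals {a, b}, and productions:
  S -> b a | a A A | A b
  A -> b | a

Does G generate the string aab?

S ⇒ aAA ⇒ aaA ⇒ aab

yes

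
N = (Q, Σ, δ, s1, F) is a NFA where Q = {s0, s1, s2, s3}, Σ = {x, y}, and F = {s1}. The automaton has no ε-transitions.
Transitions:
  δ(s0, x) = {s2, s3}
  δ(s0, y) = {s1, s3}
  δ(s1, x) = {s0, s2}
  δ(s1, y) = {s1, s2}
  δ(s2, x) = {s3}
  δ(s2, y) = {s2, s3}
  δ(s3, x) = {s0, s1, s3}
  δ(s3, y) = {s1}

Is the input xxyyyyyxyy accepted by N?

Start: {s1}
read x: {s0, s2}
read x: {s2, s3}
read y: {s1, s2, s3}
read y: {s1, s2, s3}
read y: {s1, s2, s3}
read y: {s1, s2, s3}
read y: {s1, s2, s3}
read x: {s0, s1, s2, s3}
read y: {s1, s2, s3}
read y: {s1, s2, s3}
Reachable ∩ accepting = {s1} — nonempty.

accepted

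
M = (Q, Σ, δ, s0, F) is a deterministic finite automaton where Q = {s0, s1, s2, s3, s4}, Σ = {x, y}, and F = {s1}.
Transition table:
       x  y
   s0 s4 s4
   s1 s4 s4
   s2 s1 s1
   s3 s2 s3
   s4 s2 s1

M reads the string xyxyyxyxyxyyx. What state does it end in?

s2

s0 --x--> s4
s4 --y--> s1
s1 --x--> s4
s4 --y--> s1
s1 --y--> s4
s4 --x--> s2
s2 --y--> s1
s1 --x--> s4
s4 --y--> s1
s1 --x--> s4
s4 --y--> s1
s1 --y--> s4
s4 --x--> s2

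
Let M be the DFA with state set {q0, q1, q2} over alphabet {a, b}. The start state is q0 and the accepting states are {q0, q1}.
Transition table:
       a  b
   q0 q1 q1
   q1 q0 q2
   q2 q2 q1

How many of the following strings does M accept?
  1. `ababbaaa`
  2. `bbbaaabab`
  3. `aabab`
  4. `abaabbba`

`ababbaaa`: rejected
`bbbaaabab`: accepted
`aabab`: accepted
`abaabbba`: accepted

3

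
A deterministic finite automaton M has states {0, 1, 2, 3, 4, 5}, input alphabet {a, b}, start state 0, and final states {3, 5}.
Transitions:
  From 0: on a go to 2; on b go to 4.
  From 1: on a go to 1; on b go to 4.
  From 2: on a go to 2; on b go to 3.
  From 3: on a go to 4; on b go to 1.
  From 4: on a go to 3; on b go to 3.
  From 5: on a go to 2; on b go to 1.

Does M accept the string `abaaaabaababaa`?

0 --a--> 2
2 --b--> 3
3 --a--> 4
4 --a--> 3
3 --a--> 4
4 --a--> 3
3 --b--> 1
1 --a--> 1
1 --a--> 1
1 --b--> 4
4 --a--> 3
3 --b--> 1
1 --a--> 1
1 --a--> 1
End in state 1, which is not an accepting state.

rejected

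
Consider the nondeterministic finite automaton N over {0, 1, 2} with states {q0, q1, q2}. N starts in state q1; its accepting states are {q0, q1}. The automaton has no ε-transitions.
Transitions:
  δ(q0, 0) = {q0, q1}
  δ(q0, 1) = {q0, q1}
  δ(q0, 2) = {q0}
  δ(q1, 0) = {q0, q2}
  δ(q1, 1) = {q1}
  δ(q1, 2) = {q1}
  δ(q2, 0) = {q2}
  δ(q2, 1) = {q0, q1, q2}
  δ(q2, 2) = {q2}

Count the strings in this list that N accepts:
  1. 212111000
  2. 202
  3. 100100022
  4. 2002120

212111000: accepted
202: accepted
100100022: accepted
2002120: accepted

4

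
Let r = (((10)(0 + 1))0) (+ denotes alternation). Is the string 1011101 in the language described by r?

no

No split of 1011101 into u·v has ((10)(0+1)) matching u and 0 matching v.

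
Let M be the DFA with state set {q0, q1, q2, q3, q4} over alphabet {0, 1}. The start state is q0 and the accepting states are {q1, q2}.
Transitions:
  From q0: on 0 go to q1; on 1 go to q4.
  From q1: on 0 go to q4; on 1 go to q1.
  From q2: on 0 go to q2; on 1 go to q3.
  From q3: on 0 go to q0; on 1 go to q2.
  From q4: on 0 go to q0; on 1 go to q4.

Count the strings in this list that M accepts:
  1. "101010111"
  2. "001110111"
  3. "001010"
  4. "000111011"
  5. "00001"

1

"101010111": rejected
"001110111": rejected
"001010": rejected
"000111011": rejected
"00001": accepted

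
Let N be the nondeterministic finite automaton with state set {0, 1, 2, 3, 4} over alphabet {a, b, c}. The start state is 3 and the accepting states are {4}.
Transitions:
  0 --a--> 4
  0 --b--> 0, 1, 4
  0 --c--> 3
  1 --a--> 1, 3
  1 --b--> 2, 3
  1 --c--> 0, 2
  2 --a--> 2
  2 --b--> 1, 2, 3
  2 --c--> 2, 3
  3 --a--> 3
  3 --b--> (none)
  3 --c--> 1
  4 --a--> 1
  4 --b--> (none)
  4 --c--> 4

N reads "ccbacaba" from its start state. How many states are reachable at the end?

3

Start: {3}
read c: {1}
read c: {0, 2}
read b: {0, 1, 2, 3, 4}
read a: {1, 2, 3, 4}
read c: {0, 1, 2, 3, 4}
read a: {1, 2, 3, 4}
read b: {1, 2, 3}
read a: {1, 2, 3}
Final reachable set {1, 2, 3} has 3 states.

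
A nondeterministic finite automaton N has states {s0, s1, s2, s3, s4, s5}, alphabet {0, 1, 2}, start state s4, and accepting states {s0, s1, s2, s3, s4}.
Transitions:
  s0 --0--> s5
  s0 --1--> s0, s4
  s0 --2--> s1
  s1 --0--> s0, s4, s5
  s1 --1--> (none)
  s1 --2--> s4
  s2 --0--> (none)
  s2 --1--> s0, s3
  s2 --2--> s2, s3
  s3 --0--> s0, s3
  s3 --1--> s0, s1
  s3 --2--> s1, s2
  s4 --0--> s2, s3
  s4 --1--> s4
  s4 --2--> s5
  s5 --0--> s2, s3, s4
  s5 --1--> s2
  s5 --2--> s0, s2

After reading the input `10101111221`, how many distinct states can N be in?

Start: {s4}
read 1: {s4}
read 0: {s2, s3}
read 1: {s0, s1, s3}
read 0: {s0, s3, s4, s5}
read 1: {s0, s1, s2, s4}
read 1: {s0, s3, s4}
read 1: {s0, s1, s4}
read 1: {s0, s4}
read 2: {s1, s5}
read 2: {s0, s2, s4}
read 1: {s0, s3, s4}
Final reachable set {s0, s3, s4} has 3 states.

3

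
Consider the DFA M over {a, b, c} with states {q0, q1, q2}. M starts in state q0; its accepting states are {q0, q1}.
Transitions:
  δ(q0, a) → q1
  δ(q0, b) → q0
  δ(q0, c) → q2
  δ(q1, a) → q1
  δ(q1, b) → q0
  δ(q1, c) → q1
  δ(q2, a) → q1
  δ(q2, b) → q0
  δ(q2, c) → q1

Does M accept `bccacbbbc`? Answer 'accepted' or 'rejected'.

rejected

q0 --b--> q0
q0 --c--> q2
q2 --c--> q1
q1 --a--> q1
q1 --c--> q1
q1 --b--> q0
q0 --b--> q0
q0 --b--> q0
q0 --c--> q2
End in state q2, which is not an accepting state.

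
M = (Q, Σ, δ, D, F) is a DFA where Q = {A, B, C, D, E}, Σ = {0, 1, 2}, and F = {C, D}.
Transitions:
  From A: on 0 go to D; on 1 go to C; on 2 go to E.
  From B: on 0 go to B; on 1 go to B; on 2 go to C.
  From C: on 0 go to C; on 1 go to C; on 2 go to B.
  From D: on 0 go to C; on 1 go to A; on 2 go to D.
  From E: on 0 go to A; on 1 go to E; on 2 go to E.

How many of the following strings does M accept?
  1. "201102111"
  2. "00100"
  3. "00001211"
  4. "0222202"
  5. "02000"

1

"201102111": rejected
"00100": accepted
"00001211": rejected
"0222202": rejected
"02000": rejected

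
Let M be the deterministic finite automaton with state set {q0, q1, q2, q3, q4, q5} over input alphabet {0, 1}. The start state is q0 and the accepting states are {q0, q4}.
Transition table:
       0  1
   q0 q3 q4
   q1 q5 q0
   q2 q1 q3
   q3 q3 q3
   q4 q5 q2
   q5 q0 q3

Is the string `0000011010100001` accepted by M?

q0 --0--> q3
q3 --0--> q3
q3 --0--> q3
q3 --0--> q3
q3 --0--> q3
q3 --1--> q3
q3 --1--> q3
q3 --0--> q3
q3 --1--> q3
q3 --0--> q3
q3 --1--> q3
q3 --0--> q3
q3 --0--> q3
q3 --0--> q3
q3 --0--> q3
q3 --1--> q3
End in state q3, which is not an accepting state.

rejected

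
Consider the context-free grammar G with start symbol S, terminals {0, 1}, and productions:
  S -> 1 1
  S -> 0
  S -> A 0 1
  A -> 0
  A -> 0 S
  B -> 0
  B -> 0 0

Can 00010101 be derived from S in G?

no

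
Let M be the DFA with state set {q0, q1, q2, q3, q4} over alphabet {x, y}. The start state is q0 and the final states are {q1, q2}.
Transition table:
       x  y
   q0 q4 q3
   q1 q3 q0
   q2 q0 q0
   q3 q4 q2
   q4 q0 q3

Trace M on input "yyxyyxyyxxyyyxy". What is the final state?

q3

q0 --y--> q3
q3 --y--> q2
q2 --x--> q0
q0 --y--> q3
q3 --y--> q2
q2 --x--> q0
q0 --y--> q3
q3 --y--> q2
q2 --x--> q0
q0 --x--> q4
q4 --y--> q3
q3 --y--> q2
q2 --y--> q0
q0 --x--> q4
q4 --y--> q3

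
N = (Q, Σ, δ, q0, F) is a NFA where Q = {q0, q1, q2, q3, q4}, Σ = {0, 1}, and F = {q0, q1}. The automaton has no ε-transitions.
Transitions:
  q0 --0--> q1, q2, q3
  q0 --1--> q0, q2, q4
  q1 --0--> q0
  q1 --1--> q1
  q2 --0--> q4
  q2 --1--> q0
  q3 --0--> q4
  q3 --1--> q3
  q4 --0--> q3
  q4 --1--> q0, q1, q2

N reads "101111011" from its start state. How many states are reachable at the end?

5

Start: {q0}
read 1: {q0, q2, q4}
read 0: {q1, q2, q3, q4}
read 1: {q0, q1, q2, q3}
read 1: {q0, q1, q2, q3, q4}
read 1: {q0, q1, q2, q3, q4}
read 1: {q0, q1, q2, q3, q4}
read 0: {q0, q1, q2, q3, q4}
read 1: {q0, q1, q2, q3, q4}
read 1: {q0, q1, q2, q3, q4}
Final reachable set {q0, q1, q2, q3, q4} has 5 states.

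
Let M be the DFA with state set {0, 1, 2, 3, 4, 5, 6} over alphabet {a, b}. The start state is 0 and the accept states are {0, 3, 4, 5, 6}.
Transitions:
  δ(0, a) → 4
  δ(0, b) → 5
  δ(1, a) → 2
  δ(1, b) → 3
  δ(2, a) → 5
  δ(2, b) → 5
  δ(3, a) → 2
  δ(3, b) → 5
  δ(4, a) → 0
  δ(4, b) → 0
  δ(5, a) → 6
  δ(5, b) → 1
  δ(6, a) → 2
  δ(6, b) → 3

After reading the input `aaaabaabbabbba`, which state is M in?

0 --a--> 4
4 --a--> 0
0 --a--> 4
4 --a--> 0
0 --b--> 5
5 --a--> 6
6 --a--> 2
2 --b--> 5
5 --b--> 1
1 --a--> 2
2 --b--> 5
5 --b--> 1
1 --b--> 3
3 --a--> 2

2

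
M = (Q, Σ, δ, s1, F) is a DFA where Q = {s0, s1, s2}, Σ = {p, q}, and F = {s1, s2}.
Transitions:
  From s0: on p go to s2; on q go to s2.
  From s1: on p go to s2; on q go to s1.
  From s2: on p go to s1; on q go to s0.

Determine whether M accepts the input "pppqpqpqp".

accepted

s1 --p--> s2
s2 --p--> s1
s1 --p--> s2
s2 --q--> s0
s0 --p--> s2
s2 --q--> s0
s0 --p--> s2
s2 --q--> s0
s0 --p--> s2
End in state s2, which is an accepting state.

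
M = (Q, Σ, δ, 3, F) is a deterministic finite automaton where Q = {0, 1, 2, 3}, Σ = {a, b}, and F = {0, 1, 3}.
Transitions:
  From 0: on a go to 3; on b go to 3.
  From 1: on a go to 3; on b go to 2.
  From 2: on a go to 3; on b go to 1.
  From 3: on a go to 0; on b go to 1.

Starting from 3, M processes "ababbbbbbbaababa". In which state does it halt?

0

3 --a--> 0
0 --b--> 3
3 --a--> 0
0 --b--> 3
3 --b--> 1
1 --b--> 2
2 --b--> 1
1 --b--> 2
2 --b--> 1
1 --b--> 2
2 --a--> 3
3 --a--> 0
0 --b--> 3
3 --a--> 0
0 --b--> 3
3 --a--> 0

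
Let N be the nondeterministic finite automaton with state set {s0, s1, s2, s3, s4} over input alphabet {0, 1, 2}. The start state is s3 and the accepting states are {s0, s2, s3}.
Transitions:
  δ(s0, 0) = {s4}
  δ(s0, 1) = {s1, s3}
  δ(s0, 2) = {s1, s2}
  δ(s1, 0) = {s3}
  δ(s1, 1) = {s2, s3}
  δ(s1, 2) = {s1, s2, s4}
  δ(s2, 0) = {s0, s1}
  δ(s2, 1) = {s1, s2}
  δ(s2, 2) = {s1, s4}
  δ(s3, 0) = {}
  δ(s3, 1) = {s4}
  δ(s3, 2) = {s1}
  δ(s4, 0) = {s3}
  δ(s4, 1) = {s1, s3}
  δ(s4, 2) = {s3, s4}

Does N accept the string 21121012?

accepted

Start: {s3}
read 2: {s1}
read 1: {s2, s3}
read 1: {s1, s2, s4}
read 2: {s1, s2, s3, s4}
read 1: {s1, s2, s3, s4}
read 0: {s0, s1, s3}
read 1: {s1, s2, s3, s4}
read 2: {s1, s2, s3, s4}
Reachable ∩ accepting = {s2, s3} — nonempty.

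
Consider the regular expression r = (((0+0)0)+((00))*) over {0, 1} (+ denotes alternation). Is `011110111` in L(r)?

no

Neither ((0+0)0) nor ((00))* matches 011110111.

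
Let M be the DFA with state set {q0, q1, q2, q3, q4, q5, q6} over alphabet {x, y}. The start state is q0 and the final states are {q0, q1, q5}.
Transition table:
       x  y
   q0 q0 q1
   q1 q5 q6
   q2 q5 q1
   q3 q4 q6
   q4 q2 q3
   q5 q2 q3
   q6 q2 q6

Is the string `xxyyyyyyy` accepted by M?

q0 --x--> q0
q0 --x--> q0
q0 --y--> q1
q1 --y--> q6
q6 --y--> q6
q6 --y--> q6
q6 --y--> q6
q6 --y--> q6
q6 --y--> q6
End in state q6, which is not an accepting state.

rejected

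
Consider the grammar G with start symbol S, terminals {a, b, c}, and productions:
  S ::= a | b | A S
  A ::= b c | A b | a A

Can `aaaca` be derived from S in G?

no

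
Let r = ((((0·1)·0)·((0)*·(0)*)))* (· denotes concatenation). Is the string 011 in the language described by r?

011 cannot be split into zero or more pieces each matching (((0·1)·0)·((0)*·(0)*)).

no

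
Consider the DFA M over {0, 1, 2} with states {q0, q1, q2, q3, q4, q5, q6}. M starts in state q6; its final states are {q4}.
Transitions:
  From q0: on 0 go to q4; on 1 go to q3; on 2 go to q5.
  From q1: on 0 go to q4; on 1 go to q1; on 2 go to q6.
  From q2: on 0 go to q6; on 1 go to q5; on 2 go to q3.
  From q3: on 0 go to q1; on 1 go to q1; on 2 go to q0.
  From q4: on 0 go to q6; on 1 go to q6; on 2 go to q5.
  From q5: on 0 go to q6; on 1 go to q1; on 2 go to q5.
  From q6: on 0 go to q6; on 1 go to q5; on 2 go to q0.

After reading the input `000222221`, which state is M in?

q6 --0--> q6
q6 --0--> q6
q6 --0--> q6
q6 --2--> q0
q0 --2--> q5
q5 --2--> q5
q5 --2--> q5
q5 --2--> q5
q5 --1--> q1

q1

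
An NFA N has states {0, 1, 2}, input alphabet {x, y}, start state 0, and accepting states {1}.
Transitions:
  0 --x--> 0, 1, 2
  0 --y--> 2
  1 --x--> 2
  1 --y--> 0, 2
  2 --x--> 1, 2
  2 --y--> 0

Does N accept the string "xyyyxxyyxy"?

Start: {0}
read x: {0, 1, 2}
read y: {0, 2}
read y: {0, 2}
read y: {0, 2}
read x: {0, 1, 2}
read x: {0, 1, 2}
read y: {0, 2}
read y: {0, 2}
read x: {0, 1, 2}
read y: {0, 2}
Reachable ∩ accepting = {} — empty.

rejected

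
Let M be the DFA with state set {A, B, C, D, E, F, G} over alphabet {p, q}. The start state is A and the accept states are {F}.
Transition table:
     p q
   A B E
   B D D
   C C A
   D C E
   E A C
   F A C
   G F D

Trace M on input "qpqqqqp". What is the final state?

A

A --q--> E
E --p--> A
A --q--> E
E --q--> C
C --q--> A
A --q--> E
E --p--> A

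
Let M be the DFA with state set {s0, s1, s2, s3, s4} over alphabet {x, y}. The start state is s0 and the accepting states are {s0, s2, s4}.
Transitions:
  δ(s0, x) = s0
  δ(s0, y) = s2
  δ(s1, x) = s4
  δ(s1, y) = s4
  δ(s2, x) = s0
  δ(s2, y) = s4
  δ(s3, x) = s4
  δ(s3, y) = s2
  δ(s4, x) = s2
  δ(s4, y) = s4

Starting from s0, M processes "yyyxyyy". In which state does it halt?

s4

s0 --y--> s2
s2 --y--> s4
s4 --y--> s4
s4 --x--> s2
s2 --y--> s4
s4 --y--> s4
s4 --y--> s4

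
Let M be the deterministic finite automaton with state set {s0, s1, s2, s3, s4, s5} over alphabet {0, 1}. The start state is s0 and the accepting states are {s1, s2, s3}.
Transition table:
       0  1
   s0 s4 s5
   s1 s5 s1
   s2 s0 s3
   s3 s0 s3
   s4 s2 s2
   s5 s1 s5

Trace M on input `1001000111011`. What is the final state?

s0 --1--> s5
s5 --0--> s1
s1 --0--> s5
s5 --1--> s5
s5 --0--> s1
s1 --0--> s5
s5 --0--> s1
s1 --1--> s1
s1 --1--> s1
s1 --1--> s1
s1 --0--> s5
s5 --1--> s5
s5 --1--> s5

s5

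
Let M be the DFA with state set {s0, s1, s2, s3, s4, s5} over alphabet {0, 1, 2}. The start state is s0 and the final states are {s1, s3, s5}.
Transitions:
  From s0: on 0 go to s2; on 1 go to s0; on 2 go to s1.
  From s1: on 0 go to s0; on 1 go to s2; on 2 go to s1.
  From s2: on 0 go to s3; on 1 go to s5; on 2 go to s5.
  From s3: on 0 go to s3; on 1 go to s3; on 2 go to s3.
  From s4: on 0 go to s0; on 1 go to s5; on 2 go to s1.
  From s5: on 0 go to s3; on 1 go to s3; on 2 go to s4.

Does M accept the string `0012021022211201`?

accepted

s0 --0--> s2
s2 --0--> s3
s3 --1--> s3
s3 --2--> s3
s3 --0--> s3
s3 --2--> s3
s3 --1--> s3
s3 --0--> s3
s3 --2--> s3
s3 --2--> s3
s3 --2--> s3
s3 --1--> s3
s3 --1--> s3
s3 --2--> s3
s3 --0--> s3
s3 --1--> s3
End in state s3, which is an accepting state.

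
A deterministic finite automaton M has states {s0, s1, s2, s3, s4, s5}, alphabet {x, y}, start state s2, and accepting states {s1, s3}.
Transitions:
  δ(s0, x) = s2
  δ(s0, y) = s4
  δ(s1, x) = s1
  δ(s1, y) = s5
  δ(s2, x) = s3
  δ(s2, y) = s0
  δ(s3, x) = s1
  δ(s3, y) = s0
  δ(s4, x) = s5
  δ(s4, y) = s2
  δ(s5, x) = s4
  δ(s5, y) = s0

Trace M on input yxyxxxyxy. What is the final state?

s2 --y--> s0
s0 --x--> s2
s2 --y--> s0
s0 --x--> s2
s2 --x--> s3
s3 --x--> s1
s1 --y--> s5
s5 --x--> s4
s4 --y--> s2

s2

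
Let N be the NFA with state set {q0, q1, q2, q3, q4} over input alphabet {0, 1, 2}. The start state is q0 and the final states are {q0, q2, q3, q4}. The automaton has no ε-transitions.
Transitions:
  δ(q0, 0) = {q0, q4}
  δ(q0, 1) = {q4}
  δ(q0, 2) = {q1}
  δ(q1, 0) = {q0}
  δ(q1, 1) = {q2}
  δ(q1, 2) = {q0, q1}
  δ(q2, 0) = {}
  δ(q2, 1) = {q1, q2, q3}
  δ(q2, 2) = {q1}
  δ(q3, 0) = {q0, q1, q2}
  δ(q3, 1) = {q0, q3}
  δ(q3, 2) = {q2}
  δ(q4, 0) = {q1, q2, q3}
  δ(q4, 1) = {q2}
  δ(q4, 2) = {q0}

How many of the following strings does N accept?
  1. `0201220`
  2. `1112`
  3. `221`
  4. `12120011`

`0201220`: accepted
`1112`: accepted
`221`: accepted
`12120011`: accepted

4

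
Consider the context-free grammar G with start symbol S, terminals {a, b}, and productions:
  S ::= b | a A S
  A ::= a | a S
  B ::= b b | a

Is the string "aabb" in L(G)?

S ⇒ aAS ⇒ aaSS ⇒ aabS ⇒ aabb

yes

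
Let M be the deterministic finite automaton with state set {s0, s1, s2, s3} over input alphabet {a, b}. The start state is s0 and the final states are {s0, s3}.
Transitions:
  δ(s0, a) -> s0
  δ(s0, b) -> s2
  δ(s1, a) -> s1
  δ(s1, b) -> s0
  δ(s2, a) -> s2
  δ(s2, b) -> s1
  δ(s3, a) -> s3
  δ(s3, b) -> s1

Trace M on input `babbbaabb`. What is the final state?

s0 --b--> s2
s2 --a--> s2
s2 --b--> s1
s1 --b--> s0
s0 --b--> s2
s2 --a--> s2
s2 --a--> s2
s2 --b--> s1
s1 --b--> s0

s0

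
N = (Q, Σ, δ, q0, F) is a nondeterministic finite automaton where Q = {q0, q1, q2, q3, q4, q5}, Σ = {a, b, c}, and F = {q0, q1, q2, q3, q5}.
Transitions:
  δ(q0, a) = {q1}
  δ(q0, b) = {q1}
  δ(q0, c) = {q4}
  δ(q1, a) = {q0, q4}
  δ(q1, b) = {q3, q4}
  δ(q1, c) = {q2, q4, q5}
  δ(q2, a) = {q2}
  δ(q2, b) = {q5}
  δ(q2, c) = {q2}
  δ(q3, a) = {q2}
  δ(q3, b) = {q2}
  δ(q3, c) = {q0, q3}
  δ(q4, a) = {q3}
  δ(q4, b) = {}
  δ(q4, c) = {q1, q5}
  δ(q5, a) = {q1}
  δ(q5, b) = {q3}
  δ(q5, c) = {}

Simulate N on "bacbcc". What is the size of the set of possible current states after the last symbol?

Start: {q0}
read b: {q1}
read a: {q0, q4}
read c: {q1, q4, q5}
read b: {q3, q4}
read c: {q0, q1, q3, q5}
read c: {q0, q2, q3, q4, q5}
Final reachable set {q0, q2, q3, q4, q5} has 5 states.

5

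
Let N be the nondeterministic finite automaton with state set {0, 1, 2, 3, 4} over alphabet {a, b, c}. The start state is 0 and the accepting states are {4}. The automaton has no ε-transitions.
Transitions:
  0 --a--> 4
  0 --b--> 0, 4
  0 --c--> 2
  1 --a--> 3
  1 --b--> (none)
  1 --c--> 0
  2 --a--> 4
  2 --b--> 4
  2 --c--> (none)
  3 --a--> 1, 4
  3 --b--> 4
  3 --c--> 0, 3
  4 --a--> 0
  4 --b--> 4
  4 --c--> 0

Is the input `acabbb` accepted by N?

Start: {0}
read a: {4}
read c: {0}
read a: {4}
read b: {4}
read b: {4}
read b: {4}
Reachable ∩ accepting = {4} — nonempty.

accepted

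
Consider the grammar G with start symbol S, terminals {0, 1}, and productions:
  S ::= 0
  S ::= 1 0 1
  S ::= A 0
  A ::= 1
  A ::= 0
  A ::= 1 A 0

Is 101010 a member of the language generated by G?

no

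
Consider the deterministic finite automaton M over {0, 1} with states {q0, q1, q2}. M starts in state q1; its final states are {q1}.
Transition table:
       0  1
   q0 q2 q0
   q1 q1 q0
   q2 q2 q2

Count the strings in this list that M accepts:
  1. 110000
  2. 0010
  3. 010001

110000: rejected
0010: rejected
010001: rejected

0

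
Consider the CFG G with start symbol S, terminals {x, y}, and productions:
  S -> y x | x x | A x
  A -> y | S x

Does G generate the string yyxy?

no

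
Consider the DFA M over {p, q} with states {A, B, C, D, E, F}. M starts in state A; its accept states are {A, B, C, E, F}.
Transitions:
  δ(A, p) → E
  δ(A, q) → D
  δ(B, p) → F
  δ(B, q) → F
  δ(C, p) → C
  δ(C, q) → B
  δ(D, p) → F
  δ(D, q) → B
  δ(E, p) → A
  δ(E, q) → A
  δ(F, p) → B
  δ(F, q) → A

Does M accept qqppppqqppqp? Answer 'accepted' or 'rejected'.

accepted

A --q--> D
D --q--> B
B --p--> F
F --p--> B
B --p--> F
F --p--> B
B --q--> F
F --q--> A
A --p--> E
E --p--> A
A --q--> D
D --p--> F
End in state F, which is an accepting state.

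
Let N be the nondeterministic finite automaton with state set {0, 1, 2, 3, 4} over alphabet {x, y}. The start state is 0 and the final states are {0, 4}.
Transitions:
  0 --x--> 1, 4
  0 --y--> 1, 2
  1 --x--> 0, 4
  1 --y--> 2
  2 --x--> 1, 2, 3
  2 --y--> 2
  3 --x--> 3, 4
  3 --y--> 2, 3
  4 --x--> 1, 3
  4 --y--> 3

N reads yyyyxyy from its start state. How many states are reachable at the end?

2

Start: {0}
read y: {1, 2}
read y: {2}
read y: {2}
read y: {2}
read x: {1, 2, 3}
read y: {2, 3}
read y: {2, 3}
Final reachable set {2, 3} has 2 states.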